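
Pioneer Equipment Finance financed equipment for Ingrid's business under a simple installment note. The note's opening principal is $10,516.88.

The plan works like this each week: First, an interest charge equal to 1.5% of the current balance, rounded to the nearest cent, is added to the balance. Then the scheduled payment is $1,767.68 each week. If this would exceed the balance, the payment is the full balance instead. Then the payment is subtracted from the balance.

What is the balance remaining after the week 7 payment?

Week 1: opening $10,516.88; interest $157.75 → $10,674.63; payment $1,767.68; balance $8,906.95
Week 2: opening $8,906.95; interest $133.60 → $9,040.55; payment $1,767.68; balance $7,272.87
Week 3: opening $7,272.87; interest $109.09 → $7,381.96; payment $1,767.68; balance $5,614.28
Week 4: opening $5,614.28; interest $84.21 → $5,698.49; payment $1,767.68; balance $3,930.81
Week 5: opening $3,930.81; interest $58.96 → $3,989.77; payment $1,767.68; balance $2,222.09
Week 6: opening $2,222.09; interest $33.33 → $2,255.42; payment $1,767.68; balance $487.74
Week 7: opening $487.74; interest $7.32 → $495.06; payment $495.06; balance $0.00

$0.00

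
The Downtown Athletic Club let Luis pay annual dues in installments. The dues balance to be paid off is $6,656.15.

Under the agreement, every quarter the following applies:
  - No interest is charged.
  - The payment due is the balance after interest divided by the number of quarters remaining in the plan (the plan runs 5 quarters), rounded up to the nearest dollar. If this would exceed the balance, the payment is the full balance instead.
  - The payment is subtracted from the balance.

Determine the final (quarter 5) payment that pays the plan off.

# | Opening | Payment | End bal
1 | $6,656.15 | $1,332.00 | $5,324.15
2 | $5,324.15 | $1,332.00 | $3,992.15
3 | $3,992.15 | $1,331.00 | $2,661.15
4 | $2,661.15 | $1,331.00 | $1,330.15
5 | $1,330.15 | $1,330.15 | $0.00

$1,330.15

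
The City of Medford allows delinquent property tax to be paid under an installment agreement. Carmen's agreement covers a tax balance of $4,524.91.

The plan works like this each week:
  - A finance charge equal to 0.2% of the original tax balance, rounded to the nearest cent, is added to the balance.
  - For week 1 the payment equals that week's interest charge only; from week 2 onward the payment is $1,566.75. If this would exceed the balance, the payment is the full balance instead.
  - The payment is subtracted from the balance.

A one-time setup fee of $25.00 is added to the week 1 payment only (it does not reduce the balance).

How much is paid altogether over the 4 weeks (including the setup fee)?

$4,586.11

# | Opening | Interest | Payment | Fee | End bal
1 | $4,524.91 | $9.05 | $9.05 | $25.00 | $4,524.91
2 | $4,524.91 | $9.05 | $1,566.75 | — | $2,967.21
3 | $2,967.21 | $9.05 | $1,566.75 | — | $1,409.51
4 | $1,409.51 | $9.05 | $1,418.56 | — | $0.00
Total paid: $4,586.11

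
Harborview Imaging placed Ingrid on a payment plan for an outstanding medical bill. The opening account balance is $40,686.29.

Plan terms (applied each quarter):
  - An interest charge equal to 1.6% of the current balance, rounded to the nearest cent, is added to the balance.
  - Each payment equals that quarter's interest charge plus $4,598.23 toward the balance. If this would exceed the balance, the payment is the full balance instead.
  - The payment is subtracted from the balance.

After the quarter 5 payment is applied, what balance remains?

Quarter 1: opening $40,686.29; interest $650.98 → $41,337.27; payment $5,249.21; balance $36,088.06
Quarter 2: opening $36,088.06; interest $577.41 → $36,665.47; payment $5,175.64; balance $31,489.83
Quarter 3: opening $31,489.83; interest $503.84 → $31,993.67; payment $5,102.07; balance $26,891.60
Quarter 4: opening $26,891.60; interest $430.27 → $27,321.87; payment $5,028.50; balance $22,293.37
Quarter 5: opening $22,293.37; interest $356.69 → $22,650.06; payment $4,954.92; balance $17,695.14

$17,695.14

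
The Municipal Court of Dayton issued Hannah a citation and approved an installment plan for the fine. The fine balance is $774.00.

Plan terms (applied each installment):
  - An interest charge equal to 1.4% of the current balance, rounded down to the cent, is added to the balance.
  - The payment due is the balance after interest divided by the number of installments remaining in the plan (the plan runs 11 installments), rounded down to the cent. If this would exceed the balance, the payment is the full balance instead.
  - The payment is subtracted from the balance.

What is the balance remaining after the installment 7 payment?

# | Opening | Interest | Payment | End bal
1 | $774.00 | $10.83 | $71.34 | $713.49
2 | $713.49 | $9.98 | $72.34 | $651.13
3 | $651.13 | $9.11 | $73.36 | $586.88
4 | $586.88 | $8.21 | $74.38 | $520.71
5 | $520.71 | $7.28 | $75.42 | $452.57
6 | $452.57 | $6.33 | $76.48 | $382.42
7 | $382.42 | $5.35 | $77.55 | $310.22

$310.22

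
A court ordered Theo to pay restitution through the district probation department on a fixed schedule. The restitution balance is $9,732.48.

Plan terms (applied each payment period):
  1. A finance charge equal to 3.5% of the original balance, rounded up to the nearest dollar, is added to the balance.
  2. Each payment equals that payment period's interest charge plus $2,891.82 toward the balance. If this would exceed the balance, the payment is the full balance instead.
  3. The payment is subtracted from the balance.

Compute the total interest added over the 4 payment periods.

Payment period 1: $9,732.48 +$341.00 interest = $10,073.48; pay $3,232.82 → $6,840.66
Payment period 2: $6,840.66 +$341.00 interest = $7,181.66; pay $3,232.82 → $3,948.84
Payment period 3: $3,948.84 +$341.00 interest = $4,289.84; pay $3,232.82 → $1,057.02
Payment period 4: $1,057.02 +$341.00 interest = $1,398.02; pay $1,398.02 → $0.00
Total interest: $341.00 + $341.00 + $341.00 + $341.00 = $1,364.00

$1,364.00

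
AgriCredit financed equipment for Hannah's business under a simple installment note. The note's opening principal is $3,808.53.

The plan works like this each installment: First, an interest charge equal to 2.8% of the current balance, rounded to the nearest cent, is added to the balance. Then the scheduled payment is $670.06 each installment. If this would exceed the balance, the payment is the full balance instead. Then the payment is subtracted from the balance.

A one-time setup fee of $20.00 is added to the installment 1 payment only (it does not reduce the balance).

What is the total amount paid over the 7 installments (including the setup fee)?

Installment 1: opening $3,808.53; interest $106.64 → $3,915.17; payment $670.06 (+ $20.00 fee); balance $3,245.11
Installment 2: opening $3,245.11; interest $90.86 → $3,335.97; payment $670.06; balance $2,665.91
Installment 3: opening $2,665.91; interest $74.65 → $2,740.56; payment $670.06; balance $2,070.50
Installment 4: opening $2,070.50; interest $57.97 → $2,128.47; payment $670.06; balance $1,458.41
Installment 5: opening $1,458.41; interest $40.84 → $1,499.25; payment $670.06; balance $829.19
Installment 6: opening $829.19; interest $23.22 → $852.41; payment $670.06; balance $182.35
Installment 7: opening $182.35; interest $5.11 → $187.46; payment $187.46; balance $0.00
Total paid: $4,227.82

$4,227.82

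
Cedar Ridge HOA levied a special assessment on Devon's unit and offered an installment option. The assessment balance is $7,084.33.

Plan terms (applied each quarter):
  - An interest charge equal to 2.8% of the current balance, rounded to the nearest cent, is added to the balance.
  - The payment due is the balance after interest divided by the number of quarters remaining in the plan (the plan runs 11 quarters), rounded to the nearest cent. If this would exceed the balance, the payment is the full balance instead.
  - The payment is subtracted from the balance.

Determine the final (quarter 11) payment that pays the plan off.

$872.62

Quarter 1: opening $7,084.33; interest $198.36 → $7,282.69; payment $662.06; balance $6,620.63
Quarter 2: opening $6,620.63; interest $185.38 → $6,806.01; payment $680.60; balance $6,125.41
Quarter 3: opening $6,125.41; interest $171.51 → $6,296.92; payment $699.66; balance $5,597.26
Quarter 4: opening $5,597.26; interest $156.72 → $5,753.98; payment $719.25; balance $5,034.73
Quarter 5: opening $5,034.73; interest $140.97 → $5,175.70; payment $739.39; balance $4,436.31
Quarter 6: opening $4,436.31; interest $124.22 → $4,560.53; payment $760.09; balance $3,800.44
Quarter 7: opening $3,800.44; interest $106.41 → $3,906.85; payment $781.37; balance $3,125.48
Quarter 8: opening $3,125.48; interest $87.51 → $3,212.99; payment $803.25; balance $2,409.74
Quarter 9: opening $2,409.74; interest $67.47 → $2,477.21; payment $825.74; balance $1,651.47
Quarter 10: opening $1,651.47; interest $46.24 → $1,697.71; payment $848.86; balance $848.85
Quarter 11: opening $848.85; interest $23.77 → $872.62; payment $872.62; balance $0.00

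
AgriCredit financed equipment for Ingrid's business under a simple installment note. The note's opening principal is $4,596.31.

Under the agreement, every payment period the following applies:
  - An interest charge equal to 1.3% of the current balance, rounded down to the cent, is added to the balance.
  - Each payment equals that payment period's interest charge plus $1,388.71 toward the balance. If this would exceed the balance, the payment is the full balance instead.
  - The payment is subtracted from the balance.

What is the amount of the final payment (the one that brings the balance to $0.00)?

Payment period 1: opening $4,596.31; interest $59.75 → $4,656.06; payment $1,448.46; balance $3,207.60
Payment period 2: opening $3,207.60; interest $41.69 → $3,249.29; payment $1,430.40; balance $1,818.89
Payment period 3: opening $1,818.89; interest $23.64 → $1,842.53; payment $1,412.35; balance $430.18
Payment period 4: opening $430.18; interest $5.59 → $435.77; payment $435.77; balance $0.00

$435.77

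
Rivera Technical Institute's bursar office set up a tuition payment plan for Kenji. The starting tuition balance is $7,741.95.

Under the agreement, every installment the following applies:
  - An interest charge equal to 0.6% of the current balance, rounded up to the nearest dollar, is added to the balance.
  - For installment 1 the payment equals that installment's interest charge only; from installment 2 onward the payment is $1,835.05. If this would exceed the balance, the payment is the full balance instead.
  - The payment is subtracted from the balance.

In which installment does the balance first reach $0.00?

6

Installment 1: opening $7,741.95; interest $47.00 → $7,788.95; payment $47.00; balance $7,741.95
Installment 2: opening $7,741.95; interest $47.00 → $7,788.95; payment $1,835.05; balance $5,953.90
Installment 3: opening $5,953.90; interest $36.00 → $5,989.90; payment $1,835.05; balance $4,154.85
Installment 4: opening $4,154.85; interest $25.00 → $4,179.85; payment $1,835.05; balance $2,344.80
Installment 5: opening $2,344.80; interest $15.00 → $2,359.80; payment $1,835.05; balance $524.75
Installment 6: opening $524.75; interest $4.00 → $528.75; payment $528.75; balance $0.00
Balance reaches $0.00 in installment 6.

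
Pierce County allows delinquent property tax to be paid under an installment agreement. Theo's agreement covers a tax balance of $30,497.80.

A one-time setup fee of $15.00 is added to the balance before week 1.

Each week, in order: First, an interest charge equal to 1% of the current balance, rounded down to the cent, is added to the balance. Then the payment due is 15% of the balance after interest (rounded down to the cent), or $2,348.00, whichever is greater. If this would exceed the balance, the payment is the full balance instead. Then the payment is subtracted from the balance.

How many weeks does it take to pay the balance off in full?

12

# | Opening | Interest | Payment | End bal
1 | $30,512.80 | $305.12 | $4,622.68 | $26,195.24
2 | $26,195.24 | $261.95 | $3,968.57 | $22,488.62
3 | $22,488.62 | $224.88 | $3,407.02 | $19,306.48
4 | $19,306.48 | $193.06 | $2,924.93 | $16,574.61
5 | $16,574.61 | $165.74 | $2,511.05 | $14,229.30
6 | $14,229.30 | $142.29 | $2,348.00 | $12,023.59
7 | $12,023.59 | $120.23 | $2,348.00 | $9,795.82
8 | $9,795.82 | $97.95 | $2,348.00 | $7,545.77
9 | $7,545.77 | $75.45 | $2,348.00 | $5,273.22
10 | $5,273.22 | $52.73 | $2,348.00 | $2,977.95
11 | $2,977.95 | $29.77 | $2,348.00 | $659.72
12 | $659.72 | $6.59 | $666.31 | $0.00
Balance reaches $0.00 in week 12.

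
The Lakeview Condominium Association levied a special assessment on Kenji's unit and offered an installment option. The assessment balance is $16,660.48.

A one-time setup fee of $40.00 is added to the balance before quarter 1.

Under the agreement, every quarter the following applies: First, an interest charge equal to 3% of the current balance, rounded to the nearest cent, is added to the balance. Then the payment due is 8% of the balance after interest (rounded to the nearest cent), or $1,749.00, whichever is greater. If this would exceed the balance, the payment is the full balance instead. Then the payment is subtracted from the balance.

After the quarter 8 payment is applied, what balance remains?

$5,602.95

Quarter 1: opening $16,700.48; interest $501.01 → $17,201.49; payment $1,749.00; balance $15,452.49
Quarter 2: opening $15,452.49; interest $463.57 → $15,916.06; payment $1,749.00; balance $14,167.06
Quarter 3: opening $14,167.06; interest $425.01 → $14,592.07; payment $1,749.00; balance $12,843.07
Quarter 4: opening $12,843.07; interest $385.29 → $13,228.36; payment $1,749.00; balance $11,479.36
Quarter 5: opening $11,479.36; interest $344.38 → $11,823.74; payment $1,749.00; balance $10,074.74
Quarter 6: opening $10,074.74; interest $302.24 → $10,376.98; payment $1,749.00; balance $8,627.98
Quarter 7: opening $8,627.98; interest $258.84 → $8,886.82; payment $1,749.00; balance $7,137.82
Quarter 8: opening $7,137.82; interest $214.13 → $7,351.95; payment $1,749.00; balance $5,602.95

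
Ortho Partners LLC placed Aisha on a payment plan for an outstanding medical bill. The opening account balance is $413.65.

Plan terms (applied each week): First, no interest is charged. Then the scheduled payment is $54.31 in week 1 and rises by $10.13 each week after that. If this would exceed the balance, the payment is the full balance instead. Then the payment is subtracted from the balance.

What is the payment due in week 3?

Week 1: $413.65 − $54.31 → $359.34
Week 2: $359.34 − $64.44 → $294.90
Week 3: $294.90 − $74.57 → $220.33

$74.57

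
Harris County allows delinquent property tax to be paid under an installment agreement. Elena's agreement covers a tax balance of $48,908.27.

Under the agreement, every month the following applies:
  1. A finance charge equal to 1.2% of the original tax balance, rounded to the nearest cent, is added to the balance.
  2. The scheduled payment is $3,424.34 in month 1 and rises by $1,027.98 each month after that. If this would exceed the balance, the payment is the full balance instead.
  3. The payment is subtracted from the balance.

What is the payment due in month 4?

Month 1: $48,908.27 +$586.90 interest = $49,495.17; pay $3,424.34 → $46,070.83
Month 2: $46,070.83 +$586.90 interest = $46,657.73; pay $4,452.32 → $42,205.41
Month 3: $42,205.41 +$586.90 interest = $42,792.31; pay $5,480.30 → $37,312.01
Month 4: $37,312.01 +$586.90 interest = $37,898.91; pay $6,508.28 → $31,390.63

$6,508.28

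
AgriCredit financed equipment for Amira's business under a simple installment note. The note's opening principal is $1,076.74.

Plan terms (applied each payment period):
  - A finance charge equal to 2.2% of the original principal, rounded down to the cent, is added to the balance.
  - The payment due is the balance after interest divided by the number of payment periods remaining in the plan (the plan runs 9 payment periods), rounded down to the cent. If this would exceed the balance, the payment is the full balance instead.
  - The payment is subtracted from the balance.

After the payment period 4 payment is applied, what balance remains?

Payment period 1: $1,076.74 +$23.68 interest = $1,100.42; pay $122.26 → $978.16
Payment period 2: $978.16 +$23.68 interest = $1,001.84; pay $125.23 → $876.61
Payment period 3: $876.61 +$23.68 interest = $900.29; pay $128.61 → $771.68
Payment period 4: $771.68 +$23.68 interest = $795.36; pay $132.56 → $662.80

$662.80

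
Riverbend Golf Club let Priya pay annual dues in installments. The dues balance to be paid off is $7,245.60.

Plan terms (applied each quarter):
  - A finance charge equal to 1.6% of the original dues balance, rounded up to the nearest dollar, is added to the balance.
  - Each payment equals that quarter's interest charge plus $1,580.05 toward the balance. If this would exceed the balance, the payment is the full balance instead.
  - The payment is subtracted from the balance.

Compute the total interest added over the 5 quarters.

$580.00

# | Opening | Interest | Payment | End bal
1 | $7,245.60 | $116.00 | $1,696.05 | $5,665.55
2 | $5,665.55 | $116.00 | $1,696.05 | $4,085.50
3 | $4,085.50 | $116.00 | $1,696.05 | $2,505.45
4 | $2,505.45 | $116.00 | $1,696.05 | $925.40
5 | $925.40 | $116.00 | $1,041.40 | $0.00
Total interest: $116.00 + $116.00 + $116.00 + $116.00 + $116.00 = $580.00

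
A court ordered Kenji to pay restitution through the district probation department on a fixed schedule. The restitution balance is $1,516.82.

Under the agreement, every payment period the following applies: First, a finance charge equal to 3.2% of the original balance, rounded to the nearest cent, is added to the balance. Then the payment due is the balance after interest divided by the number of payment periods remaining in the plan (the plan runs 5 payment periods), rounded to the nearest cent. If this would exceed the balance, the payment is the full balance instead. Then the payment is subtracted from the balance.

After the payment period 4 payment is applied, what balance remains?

Payment period 1: $1,516.82 +$48.54 interest = $1,565.36; pay $313.07 → $1,252.29
Payment period 2: $1,252.29 +$48.54 interest = $1,300.83; pay $325.21 → $975.62
Payment period 3: $975.62 +$48.54 interest = $1,024.16; pay $341.39 → $682.77
Payment period 4: $682.77 +$48.54 interest = $731.31; pay $365.66 → $365.65

$365.65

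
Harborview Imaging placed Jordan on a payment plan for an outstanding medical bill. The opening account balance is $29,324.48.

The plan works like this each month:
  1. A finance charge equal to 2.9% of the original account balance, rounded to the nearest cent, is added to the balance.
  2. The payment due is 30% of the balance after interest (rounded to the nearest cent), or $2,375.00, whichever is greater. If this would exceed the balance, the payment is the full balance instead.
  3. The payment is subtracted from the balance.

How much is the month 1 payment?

$9,052.47

Month 1: opening $29,324.48; interest $850.41 → $30,174.89; payment $9,052.47; balance $21,122.42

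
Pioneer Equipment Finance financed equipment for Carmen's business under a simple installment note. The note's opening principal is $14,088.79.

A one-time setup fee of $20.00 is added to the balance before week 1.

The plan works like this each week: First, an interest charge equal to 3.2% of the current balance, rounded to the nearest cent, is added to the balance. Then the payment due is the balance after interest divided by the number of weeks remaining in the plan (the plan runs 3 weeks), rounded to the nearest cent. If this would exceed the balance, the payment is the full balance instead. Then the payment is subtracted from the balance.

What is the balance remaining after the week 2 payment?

Week 1: opening $14,108.79; interest $451.48 → $14,560.27; payment $4,853.42; balance $9,706.85
Week 2: opening $9,706.85; interest $310.62 → $10,017.47; payment $5,008.74; balance $5,008.73

$5,008.73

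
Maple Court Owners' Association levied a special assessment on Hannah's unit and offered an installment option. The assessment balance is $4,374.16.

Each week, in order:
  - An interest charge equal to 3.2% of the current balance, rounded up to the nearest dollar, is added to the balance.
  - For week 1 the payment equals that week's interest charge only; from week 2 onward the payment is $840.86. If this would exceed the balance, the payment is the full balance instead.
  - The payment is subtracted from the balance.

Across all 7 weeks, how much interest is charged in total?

# | Opening | Interest | Payment | End bal
1 | $4,374.16 | $140.00 | $140.00 | $4,374.16
2 | $4,374.16 | $140.00 | $840.86 | $3,673.30
3 | $3,673.30 | $118.00 | $840.86 | $2,950.44
4 | $2,950.44 | $95.00 | $840.86 | $2,204.58
5 | $2,204.58 | $71.00 | $840.86 | $1,434.72
6 | $1,434.72 | $46.00 | $840.86 | $639.86
7 | $639.86 | $21.00 | $660.86 | $0.00
Total interest: $140.00 + $140.00 + $118.00 + $95.00 + $71.00 + $46.00 + $21.00 = $631.00

$631.00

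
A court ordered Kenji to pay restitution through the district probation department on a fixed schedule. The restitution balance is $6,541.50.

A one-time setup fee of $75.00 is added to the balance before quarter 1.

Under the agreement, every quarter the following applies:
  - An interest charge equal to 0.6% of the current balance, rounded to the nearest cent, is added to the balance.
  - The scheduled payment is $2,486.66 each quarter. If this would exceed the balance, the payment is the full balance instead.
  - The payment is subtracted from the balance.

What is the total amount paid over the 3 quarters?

Quarter 1: $6,616.50 +$39.70 interest = $6,656.20; pay $2,486.66 → $4,169.54
Quarter 2: $4,169.54 +$25.02 interest = $4,194.56; pay $2,486.66 → $1,707.90
Quarter 3: $1,707.90 +$10.25 interest = $1,718.15; pay $1,718.15 → $0.00
Total paid: $6,691.47

$6,691.47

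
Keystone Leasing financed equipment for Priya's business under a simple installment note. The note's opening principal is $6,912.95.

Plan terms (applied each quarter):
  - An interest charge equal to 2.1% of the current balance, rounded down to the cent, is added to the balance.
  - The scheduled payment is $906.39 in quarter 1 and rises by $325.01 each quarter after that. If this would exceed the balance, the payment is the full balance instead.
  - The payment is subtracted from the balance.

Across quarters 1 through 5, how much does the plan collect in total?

Quarter 1: $6,912.95 +$145.17 interest = $7,058.12; pay $906.39 → $6,151.73
Quarter 2: $6,151.73 +$129.18 interest = $6,280.91; pay $1,231.40 → $5,049.51
Quarter 3: $5,049.51 +$106.03 interest = $5,155.54; pay $1,556.41 → $3,599.13
Quarter 4: $3,599.13 +$75.58 interest = $3,674.71; pay $1,881.42 → $1,793.29
Quarter 5: $1,793.29 +$37.65 interest = $1,830.94; pay $1,830.94 → $0.00
Total paid: $7,406.56

$7,406.56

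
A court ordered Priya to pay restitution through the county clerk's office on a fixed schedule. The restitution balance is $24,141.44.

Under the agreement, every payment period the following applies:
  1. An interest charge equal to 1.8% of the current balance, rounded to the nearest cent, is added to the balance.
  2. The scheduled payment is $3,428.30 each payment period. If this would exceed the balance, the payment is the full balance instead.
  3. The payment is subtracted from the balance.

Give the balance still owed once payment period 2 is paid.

$18,100.05

Payment period 1: $24,141.44 +$434.55 interest = $24,575.99; pay $3,428.30 → $21,147.69
Payment period 2: $21,147.69 +$380.66 interest = $21,528.35; pay $3,428.30 → $18,100.05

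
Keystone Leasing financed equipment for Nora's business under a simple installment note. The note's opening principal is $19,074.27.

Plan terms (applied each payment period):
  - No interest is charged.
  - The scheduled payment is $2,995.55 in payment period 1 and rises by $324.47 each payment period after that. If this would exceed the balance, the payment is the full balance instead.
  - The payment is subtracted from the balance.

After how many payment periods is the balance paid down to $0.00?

6

Payment period 1: opening $19,074.27; payment $2,995.55; balance $16,078.72
Payment period 2: opening $16,078.72; payment $3,320.02; balance $12,758.70
Payment period 3: opening $12,758.70; payment $3,644.49; balance $9,114.21
Payment period 4: opening $9,114.21; payment $3,968.96; balance $5,145.25
Payment period 5: opening $5,145.25; payment $4,293.43; balance $851.82
Payment period 6: opening $851.82; payment $851.82; balance $0.00
Balance reaches $0.00 in payment period 6.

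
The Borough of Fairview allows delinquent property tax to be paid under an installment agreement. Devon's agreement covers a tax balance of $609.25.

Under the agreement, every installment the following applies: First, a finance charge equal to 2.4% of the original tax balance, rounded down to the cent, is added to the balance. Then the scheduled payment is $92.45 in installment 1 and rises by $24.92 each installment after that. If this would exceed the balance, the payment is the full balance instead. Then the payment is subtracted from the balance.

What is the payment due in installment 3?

# | Opening | Interest | Payment | End bal
1 | $609.25 | $14.62 | $92.45 | $531.42
2 | $531.42 | $14.62 | $117.37 | $428.67
3 | $428.67 | $14.62 | $142.29 | $301.00

$142.29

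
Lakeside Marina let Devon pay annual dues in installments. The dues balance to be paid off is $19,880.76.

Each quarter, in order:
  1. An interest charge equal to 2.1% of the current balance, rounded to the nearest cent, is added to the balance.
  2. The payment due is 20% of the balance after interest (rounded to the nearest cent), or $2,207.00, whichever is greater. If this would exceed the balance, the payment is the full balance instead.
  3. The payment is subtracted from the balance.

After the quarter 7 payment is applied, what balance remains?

$2,657.31

# | Opening | Interest | Payment | End bal
1 | $19,880.76 | $417.50 | $4,059.65 | $16,238.61
2 | $16,238.61 | $341.01 | $3,315.92 | $13,263.70
3 | $13,263.70 | $278.54 | $2,708.45 | $10,833.79
4 | $10,833.79 | $227.51 | $2,212.26 | $8,849.04
5 | $8,849.04 | $185.83 | $2,207.00 | $6,827.87
6 | $6,827.87 | $143.39 | $2,207.00 | $4,764.26
7 | $4,764.26 | $100.05 | $2,207.00 | $2,657.31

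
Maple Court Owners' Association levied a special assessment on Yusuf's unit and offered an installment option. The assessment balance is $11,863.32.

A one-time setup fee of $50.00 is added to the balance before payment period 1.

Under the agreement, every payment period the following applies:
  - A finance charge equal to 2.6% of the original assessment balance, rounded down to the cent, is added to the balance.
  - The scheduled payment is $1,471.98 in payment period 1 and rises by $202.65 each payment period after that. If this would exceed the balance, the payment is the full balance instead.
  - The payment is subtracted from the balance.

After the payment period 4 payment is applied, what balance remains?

$6,043.26

Payment period 1: opening $11,913.32; interest $308.44 → $12,221.76; payment $1,471.98; balance $10,749.78
Payment period 2: opening $10,749.78; interest $308.44 → $11,058.22; payment $1,674.63; balance $9,383.59
Payment period 3: opening $9,383.59; interest $308.44 → $9,692.03; payment $1,877.28; balance $7,814.75
Payment period 4: opening $7,814.75; interest $308.44 → $8,123.19; payment $2,079.93; balance $6,043.26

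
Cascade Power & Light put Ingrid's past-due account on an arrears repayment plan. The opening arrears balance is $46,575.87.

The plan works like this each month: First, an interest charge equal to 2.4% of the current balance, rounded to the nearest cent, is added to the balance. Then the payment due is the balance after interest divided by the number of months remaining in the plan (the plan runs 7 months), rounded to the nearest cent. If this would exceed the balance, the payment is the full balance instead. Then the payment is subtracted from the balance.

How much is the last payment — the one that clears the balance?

$7,855.30

Month 1: $46,575.87 +$1,117.82 interest = $47,693.69; pay $6,813.38 → $40,880.31
Month 2: $40,880.31 +$981.13 interest = $41,861.44; pay $6,976.91 → $34,884.53
Month 3: $34,884.53 +$837.23 interest = $35,721.76; pay $7,144.35 → $28,577.41
Month 4: $28,577.41 +$685.86 interest = $29,263.27; pay $7,315.82 → $21,947.45
Month 5: $21,947.45 +$526.74 interest = $22,474.19; pay $7,491.40 → $14,982.79
Month 6: $14,982.79 +$359.59 interest = $15,342.38; pay $7,671.19 → $7,671.19
Month 7: $7,671.19 +$184.11 interest = $7,855.30; pay $7,855.30 → $0.00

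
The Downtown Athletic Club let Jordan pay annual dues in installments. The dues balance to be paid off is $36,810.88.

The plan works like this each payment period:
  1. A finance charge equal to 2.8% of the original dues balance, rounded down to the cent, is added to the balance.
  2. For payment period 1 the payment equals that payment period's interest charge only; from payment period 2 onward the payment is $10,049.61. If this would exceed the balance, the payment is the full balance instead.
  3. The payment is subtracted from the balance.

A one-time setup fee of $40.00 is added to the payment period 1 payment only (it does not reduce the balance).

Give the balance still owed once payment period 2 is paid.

Payment period 1: opening $36,810.88; interest $1,030.70 → $37,841.58; payment $1,030.70 (+ $40.00 fee); balance $36,810.88
Payment period 2: opening $36,810.88; interest $1,030.70 → $37,841.58; payment $10,049.61; balance $27,791.97

$27,791.97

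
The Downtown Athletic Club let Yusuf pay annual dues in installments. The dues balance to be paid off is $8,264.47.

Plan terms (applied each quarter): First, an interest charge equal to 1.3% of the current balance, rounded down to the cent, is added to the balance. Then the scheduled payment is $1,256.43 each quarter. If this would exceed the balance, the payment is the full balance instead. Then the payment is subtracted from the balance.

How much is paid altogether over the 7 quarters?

$8,695.95

Quarter 1: $8,264.47 +$107.43 interest = $8,371.90; pay $1,256.43 → $7,115.47
Quarter 2: $7,115.47 +$92.50 interest = $7,207.97; pay $1,256.43 → $5,951.54
Quarter 3: $5,951.54 +$77.37 interest = $6,028.91; pay $1,256.43 → $4,772.48
Quarter 4: $4,772.48 +$62.04 interest = $4,834.52; pay $1,256.43 → $3,578.09
Quarter 5: $3,578.09 +$46.51 interest = $3,624.60; pay $1,256.43 → $2,368.17
Quarter 6: $2,368.17 +$30.78 interest = $2,398.95; pay $1,256.43 → $1,142.52
Quarter 7: $1,142.52 +$14.85 interest = $1,157.37; pay $1,157.37 → $0.00
Total paid: $8,695.95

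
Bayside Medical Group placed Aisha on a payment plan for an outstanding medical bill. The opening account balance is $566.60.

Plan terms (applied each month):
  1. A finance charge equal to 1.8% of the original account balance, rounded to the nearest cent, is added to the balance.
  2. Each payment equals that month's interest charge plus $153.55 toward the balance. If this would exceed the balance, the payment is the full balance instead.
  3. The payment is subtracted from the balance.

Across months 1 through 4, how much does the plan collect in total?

Month 1: $566.60 +$10.20 interest = $576.80; pay $163.75 → $413.05
Month 2: $413.05 +$10.20 interest = $423.25; pay $163.75 → $259.50
Month 3: $259.50 +$10.20 interest = $269.70; pay $163.75 → $105.95
Month 4: $105.95 +$10.20 interest = $116.15; pay $116.15 → $0.00
Total paid: $607.40

$607.40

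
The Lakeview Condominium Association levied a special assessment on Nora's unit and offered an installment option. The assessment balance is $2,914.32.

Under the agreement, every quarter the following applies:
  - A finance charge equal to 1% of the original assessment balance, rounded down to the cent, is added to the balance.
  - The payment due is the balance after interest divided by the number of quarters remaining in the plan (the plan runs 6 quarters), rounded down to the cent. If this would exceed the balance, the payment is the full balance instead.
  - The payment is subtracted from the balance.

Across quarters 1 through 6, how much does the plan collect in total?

Quarter 1: opening $2,914.32; interest $29.14 → $2,943.46; payment $490.57; balance $2,452.89
Quarter 2: opening $2,452.89; interest $29.14 → $2,482.03; payment $496.40; balance $1,985.63
Quarter 3: opening $1,985.63; interest $29.14 → $2,014.77; payment $503.69; balance $1,511.08
Quarter 4: opening $1,511.08; interest $29.14 → $1,540.22; payment $513.40; balance $1,026.82
Quarter 5: opening $1,026.82; interest $29.14 → $1,055.96; payment $527.98; balance $527.98
Quarter 6: opening $527.98; interest $29.14 → $557.12; payment $557.12; balance $0.00
Total paid: $3,089.16

$3,089.16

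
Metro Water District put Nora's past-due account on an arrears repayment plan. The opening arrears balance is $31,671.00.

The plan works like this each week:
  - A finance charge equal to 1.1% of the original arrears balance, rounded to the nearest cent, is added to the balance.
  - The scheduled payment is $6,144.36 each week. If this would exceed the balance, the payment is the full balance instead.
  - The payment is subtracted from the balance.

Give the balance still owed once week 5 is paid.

$2,691.10

# | Opening | Interest | Payment | End bal
1 | $31,671.00 | $348.38 | $6,144.36 | $25,875.02
2 | $25,875.02 | $348.38 | $6,144.36 | $20,079.04
3 | $20,079.04 | $348.38 | $6,144.36 | $14,283.06
4 | $14,283.06 | $348.38 | $6,144.36 | $8,487.08
5 | $8,487.08 | $348.38 | $6,144.36 | $2,691.10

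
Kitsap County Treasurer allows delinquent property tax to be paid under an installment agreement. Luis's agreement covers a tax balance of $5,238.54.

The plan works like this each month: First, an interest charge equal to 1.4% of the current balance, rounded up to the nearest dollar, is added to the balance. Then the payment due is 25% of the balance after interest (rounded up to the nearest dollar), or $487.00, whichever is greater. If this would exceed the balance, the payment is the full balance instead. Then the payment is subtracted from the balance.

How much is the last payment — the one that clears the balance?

# | Opening | Interest | Payment | End bal
1 | $5,238.54 | $74.00 | $1,329.00 | $3,983.54
2 | $3,983.54 | $56.00 | $1,010.00 | $3,029.54
3 | $3,029.54 | $43.00 | $769.00 | $2,303.54
4 | $2,303.54 | $33.00 | $585.00 | $1,751.54
5 | $1,751.54 | $25.00 | $487.00 | $1,289.54
6 | $1,289.54 | $19.00 | $487.00 | $821.54
7 | $821.54 | $12.00 | $487.00 | $346.54
8 | $346.54 | $5.00 | $351.54 | $0.00

$351.54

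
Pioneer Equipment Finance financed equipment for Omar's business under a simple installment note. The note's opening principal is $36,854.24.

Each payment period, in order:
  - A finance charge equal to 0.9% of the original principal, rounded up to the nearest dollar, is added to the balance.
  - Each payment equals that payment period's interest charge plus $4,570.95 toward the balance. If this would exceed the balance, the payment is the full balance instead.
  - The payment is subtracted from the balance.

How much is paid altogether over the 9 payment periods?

$39,842.24

# | Opening | Interest | Payment | End bal
1 | $36,854.24 | $332.00 | $4,902.95 | $32,283.29
2 | $32,283.29 | $332.00 | $4,902.95 | $27,712.34
3 | $27,712.34 | $332.00 | $4,902.95 | $23,141.39
4 | $23,141.39 | $332.00 | $4,902.95 | $18,570.44
5 | $18,570.44 | $332.00 | $4,902.95 | $13,999.49
6 | $13,999.49 | $332.00 | $4,902.95 | $9,428.54
7 | $9,428.54 | $332.00 | $4,902.95 | $4,857.59
8 | $4,857.59 | $332.00 | $4,902.95 | $286.64
9 | $286.64 | $332.00 | $618.64 | $0.00
Total paid: $39,842.24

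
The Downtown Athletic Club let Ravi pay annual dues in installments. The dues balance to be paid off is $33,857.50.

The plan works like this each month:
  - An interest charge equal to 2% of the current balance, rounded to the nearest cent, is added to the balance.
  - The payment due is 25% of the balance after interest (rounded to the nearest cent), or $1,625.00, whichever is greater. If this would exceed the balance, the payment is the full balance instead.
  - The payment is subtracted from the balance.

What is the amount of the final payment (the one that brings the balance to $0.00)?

# | Opening | Interest | Payment | End bal
1 | $33,857.50 | $677.15 | $8,633.66 | $25,900.99
2 | $25,900.99 | $518.02 | $6,604.75 | $19,814.26
3 | $19,814.26 | $396.29 | $5,052.64 | $15,157.91
4 | $15,157.91 | $303.16 | $3,865.27 | $11,595.80
5 | $11,595.80 | $231.92 | $2,956.93 | $8,870.79
6 | $8,870.79 | $177.42 | $2,262.05 | $6,786.16
7 | $6,786.16 | $135.72 | $1,730.47 | $5,191.41
8 | $5,191.41 | $103.83 | $1,625.00 | $3,670.24
9 | $3,670.24 | $73.40 | $1,625.00 | $2,118.64
10 | $2,118.64 | $42.37 | $1,625.00 | $536.01
11 | $536.01 | $10.72 | $546.73 | $0.00

$546.73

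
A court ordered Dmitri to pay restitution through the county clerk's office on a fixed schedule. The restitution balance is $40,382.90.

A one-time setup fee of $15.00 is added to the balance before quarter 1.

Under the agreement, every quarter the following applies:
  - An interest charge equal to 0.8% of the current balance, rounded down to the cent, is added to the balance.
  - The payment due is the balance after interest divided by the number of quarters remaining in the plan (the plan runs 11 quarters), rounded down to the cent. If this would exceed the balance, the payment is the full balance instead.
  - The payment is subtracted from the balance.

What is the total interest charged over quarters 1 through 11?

Quarter 1: $40,397.90 +$323.18 interest = $40,721.08; pay $3,701.91 → $37,019.17
Quarter 2: $37,019.17 +$296.15 interest = $37,315.32; pay $3,731.53 → $33,583.79
Quarter 3: $33,583.79 +$268.67 interest = $33,852.46; pay $3,761.38 → $30,091.08
Quarter 4: $30,091.08 +$240.72 interest = $30,331.80; pay $3,791.47 → $26,540.33
Quarter 5: $26,540.33 +$212.32 interest = $26,752.65; pay $3,821.80 → $22,930.85
Quarter 6: $22,930.85 +$183.44 interest = $23,114.29; pay $3,852.38 → $19,261.91
Quarter 7: $19,261.91 +$154.09 interest = $19,416.00; pay $3,883.20 → $15,532.80
Quarter 8: $15,532.80 +$124.26 interest = $15,657.06; pay $3,914.26 → $11,742.80
Quarter 9: $11,742.80 +$93.94 interest = $11,836.74; pay $3,945.58 → $7,891.16
Quarter 10: $7,891.16 +$63.12 interest = $7,954.28; pay $3,977.14 → $3,977.14
Quarter 11: $3,977.14 +$31.81 interest = $4,008.95; pay $4,008.95 → $0.00
Total interest: $323.18 + $296.15 + $268.67 + $240.72 + $212.32 + $183.44 + $154.09 + $124.26 + $93.94 + $63.12 + $31.81 = $1,991.70

$1,991.70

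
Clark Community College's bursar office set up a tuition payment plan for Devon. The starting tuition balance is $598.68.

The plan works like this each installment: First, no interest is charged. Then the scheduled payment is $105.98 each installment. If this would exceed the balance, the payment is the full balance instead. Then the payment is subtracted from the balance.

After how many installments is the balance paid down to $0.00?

6

# | Opening | Payment | End bal
1 | $598.68 | $105.98 | $492.70
2 | $492.70 | $105.98 | $386.72
3 | $386.72 | $105.98 | $280.74
4 | $280.74 | $105.98 | $174.76
5 | $174.76 | $105.98 | $68.78
6 | $68.78 | $68.78 | $0.00
Balance reaches $0.00 in installment 6.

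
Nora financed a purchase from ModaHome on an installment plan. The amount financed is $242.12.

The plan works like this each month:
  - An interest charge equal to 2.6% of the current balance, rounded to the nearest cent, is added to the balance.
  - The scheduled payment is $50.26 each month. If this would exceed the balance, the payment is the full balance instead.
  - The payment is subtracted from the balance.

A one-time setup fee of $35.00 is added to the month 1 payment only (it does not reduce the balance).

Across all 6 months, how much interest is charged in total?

$20.02

Month 1: $242.12 +$6.30 interest = $248.42; pay $50.26 (+ $35.00 fee) → $198.16
Month 2: $198.16 +$5.15 interest = $203.31; pay $50.26 → $153.05
Month 3: $153.05 +$3.98 interest = $157.03; pay $50.26 → $106.77
Month 4: $106.77 +$2.78 interest = $109.55; pay $50.26 → $59.29
Month 5: $59.29 +$1.54 interest = $60.83; pay $50.26 → $10.57
Month 6: $10.57 +$0.27 interest = $10.84; pay $10.84 → $0.00
Total interest: $6.30 + $5.15 + $3.98 + $2.78 + $1.54 + $0.27 = $20.02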